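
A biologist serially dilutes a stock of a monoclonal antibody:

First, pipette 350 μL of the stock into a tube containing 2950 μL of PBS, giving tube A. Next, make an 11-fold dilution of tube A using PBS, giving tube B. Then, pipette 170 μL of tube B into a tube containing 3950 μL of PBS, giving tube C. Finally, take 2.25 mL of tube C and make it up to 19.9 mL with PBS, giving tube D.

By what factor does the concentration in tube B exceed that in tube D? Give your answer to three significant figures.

Step 1: 350 μL + 2950 μL = 3300 μL total → factor 3300/350 = 9.4286
Step 2: 11-fold → factor 11
Step 3: 170 μL + 3950 μL = 4120 μL total → factor 4120/170 = 24.235
Step 4: 2.25 mL brought to 19.9 mL → factor 19.9/2.25 = 8.8444
Dilution factor to tube B = 103.71; to tube D = 22231
[tube B]/[tube D] = (factor to tube D)/(factor to tube B) = 22231/103.71 = 214

214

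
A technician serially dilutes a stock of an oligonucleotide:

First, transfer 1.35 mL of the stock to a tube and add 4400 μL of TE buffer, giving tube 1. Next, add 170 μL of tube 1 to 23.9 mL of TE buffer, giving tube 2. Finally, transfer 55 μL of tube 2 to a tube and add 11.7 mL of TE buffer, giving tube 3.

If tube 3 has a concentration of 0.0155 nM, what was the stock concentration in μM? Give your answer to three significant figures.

Step 1: 1.35 mL + 4400 μL = 5.75 mL total → factor 5.75/1.35 = 4.2593
Step 2: 170 μL + 23.9 mL = 24070 μL total → factor 24070/170 = 141.59
Step 3: 55 μL + 11.7 mL = 11755 μL total → factor 11755/55 = 213.73
Overall dilution factor = 4.2593 × 141.59 × 213.73 = 1.2889 × 10^5
Stock = 0.0155 nM × 1.2889 × 10^5 = 1998 nM = 2.00 μM

2.00 μM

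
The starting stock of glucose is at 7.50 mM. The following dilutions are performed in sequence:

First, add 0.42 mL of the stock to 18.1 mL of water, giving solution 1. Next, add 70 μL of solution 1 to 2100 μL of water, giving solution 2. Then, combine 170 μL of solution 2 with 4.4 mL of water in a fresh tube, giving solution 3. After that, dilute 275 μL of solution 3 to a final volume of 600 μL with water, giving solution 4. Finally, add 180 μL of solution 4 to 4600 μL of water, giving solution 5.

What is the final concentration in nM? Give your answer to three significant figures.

Step 1: 0.42 mL + 18.1 mL = 18.52 mL total → factor 18.52/0.42 = 44.095
Step 2: 70 μL + 2100 μL = 2170 μL total → factor 2170/70 = 31
Step 3: 170 μL + 4.4 mL = 4570 μL total → factor 4570/170 = 26.882
Step 4: 275 μL brought to 600 μL → factor 600/275 = 2.1818
Step 5: 180 μL + 4600 μL = 4780 μL total → factor 4780/180 = 26.556
Overall dilution factor = 44.095 × 31 × 26.882 × 2.1818 × 26.556 = 2.1291 × 10^6
Final = 7.50 mM / 2.1291 × 10^6 = 3.523 × 10^-6 mM = 3.52 nM

3.52 nM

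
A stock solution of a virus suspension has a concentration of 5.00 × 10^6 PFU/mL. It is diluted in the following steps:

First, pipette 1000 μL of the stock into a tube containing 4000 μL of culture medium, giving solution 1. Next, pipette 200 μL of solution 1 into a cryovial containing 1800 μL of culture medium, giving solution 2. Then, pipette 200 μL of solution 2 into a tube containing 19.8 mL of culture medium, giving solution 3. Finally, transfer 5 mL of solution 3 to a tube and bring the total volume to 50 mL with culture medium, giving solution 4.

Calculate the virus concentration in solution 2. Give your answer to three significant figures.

Step 1: 1000 μL + 4000 μL = 5000 μL total → factor 5000/1000 = 5
Step 2: 200 μL + 1800 μL = 2000 μL total → factor 2000/200 = 10
Dilution factor through solution 2 = 5 × 10 = 50
[solution 2] = 5.00 × 10^6 PFU/mL / 50 = 1.00 × 10^5 PFU/mL

1.00 × 10^5 PFU/mL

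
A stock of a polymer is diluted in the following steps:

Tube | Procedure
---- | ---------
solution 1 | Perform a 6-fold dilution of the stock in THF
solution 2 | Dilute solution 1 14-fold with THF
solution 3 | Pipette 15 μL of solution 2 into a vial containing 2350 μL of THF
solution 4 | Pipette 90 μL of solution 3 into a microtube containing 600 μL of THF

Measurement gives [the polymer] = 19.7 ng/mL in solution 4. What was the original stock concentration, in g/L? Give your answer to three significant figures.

2.00 g/L

Step 1: 6-fold → factor 6
Step 2: 14-fold → factor 14
Step 3: 15 μL + 2350 μL = 2365 μL total → factor 2365/15 = 157.67
Step 4: 90 μL + 600 μL = 690 μL total → factor 690/90 = 7.6667
Overall dilution factor = 6 × 14 × 157.67 × 7.6667 = 1.0154 × 10^5
Stock = 19.7 ng/mL × 1.0154 × 10^5 = 2.000 × 10^6 ng/mL = 2.00 g/L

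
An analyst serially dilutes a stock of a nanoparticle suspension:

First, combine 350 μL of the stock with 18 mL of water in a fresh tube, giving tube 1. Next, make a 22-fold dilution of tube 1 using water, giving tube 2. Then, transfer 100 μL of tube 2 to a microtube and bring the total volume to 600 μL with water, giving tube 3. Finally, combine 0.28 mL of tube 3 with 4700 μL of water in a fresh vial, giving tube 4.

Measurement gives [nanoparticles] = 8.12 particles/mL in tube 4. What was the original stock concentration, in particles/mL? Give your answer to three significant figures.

9.99 × 10^5 particles/mL

Step 1: 350 μL + 18 mL = 18350 μL total → factor 18350/350 = 52.429
Step 2: 22-fold → factor 22
Step 3: 100 μL brought to 600 μL → factor 600/100 = 6
Step 4: 0.28 mL + 4700 μL = 4.98 mL total → factor 4.98/0.28 = 17.786
Overall dilution factor = 52.429 × 22 × 6 × 17.786 = 1.2309 × 10^5
Stock = 8.12 particles/mL × 1.2309 × 10^5 = 9.99 × 10^5 particles/mL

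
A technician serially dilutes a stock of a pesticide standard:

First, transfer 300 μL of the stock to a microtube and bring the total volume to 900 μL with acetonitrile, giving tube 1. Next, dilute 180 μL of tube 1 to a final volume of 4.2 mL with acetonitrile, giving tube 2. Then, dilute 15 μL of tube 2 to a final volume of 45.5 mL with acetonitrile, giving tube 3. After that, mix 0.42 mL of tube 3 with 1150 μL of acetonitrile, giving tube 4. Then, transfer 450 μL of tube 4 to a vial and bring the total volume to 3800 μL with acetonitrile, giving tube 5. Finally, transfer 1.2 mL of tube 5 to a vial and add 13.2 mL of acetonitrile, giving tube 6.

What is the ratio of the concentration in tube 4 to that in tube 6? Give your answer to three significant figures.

101

Step 1: 300 μL brought to 900 μL → factor 900/300 = 3
Step 2: 180 μL brought to 4.2 mL → factor 4200/180 = 23.333
Step 3: 15 μL brought to 45.5 mL → factor 45500/15 = 3033.3
Step 4: 0.42 mL + 1150 μL = 1.57 mL total → factor 1.57/0.42 = 3.7381
Step 5: 450 μL brought to 3800 μL → factor 3800/450 = 8.4444
Step 6: 1.2 mL + 13.2 mL = 14.4 mL total → factor 14.4/1.2 = 12
Dilution factor to tube 4 = 7.9372 × 10^5; to tube 6 = 8.0431 × 10^7
[tube 4]/[tube 6] = (factor to tube 6)/(factor to tube 4) = 8.0431 × 10^7/7.9372 × 10^5 = 101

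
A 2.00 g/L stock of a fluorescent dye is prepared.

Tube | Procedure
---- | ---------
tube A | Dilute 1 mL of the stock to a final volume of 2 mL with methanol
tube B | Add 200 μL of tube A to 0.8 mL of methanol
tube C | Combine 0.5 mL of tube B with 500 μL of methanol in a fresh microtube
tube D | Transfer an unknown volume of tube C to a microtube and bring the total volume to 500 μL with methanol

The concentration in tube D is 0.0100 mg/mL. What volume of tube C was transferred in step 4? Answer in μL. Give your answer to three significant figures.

50.0 μL

Step 1: 1 mL brought to 2 mL → factor 2/1 = 2
Step 2: 200 μL + 0.8 mL = 1000 μL total → factor 1000/200 = 5
Step 3: 0.5 mL + 500 μL = 1 mL total → factor 1/0.5 = 2
Step 4: v brought to 500 μL → factor = 500 μL/v
Product of known-step factors = 20
Overall factor = 2.00 g/L / (0.0100 mg/mL) = 200
Step-4 factor = 200 / 20 = 10
v = 500 μL / 10 = 50.0 μL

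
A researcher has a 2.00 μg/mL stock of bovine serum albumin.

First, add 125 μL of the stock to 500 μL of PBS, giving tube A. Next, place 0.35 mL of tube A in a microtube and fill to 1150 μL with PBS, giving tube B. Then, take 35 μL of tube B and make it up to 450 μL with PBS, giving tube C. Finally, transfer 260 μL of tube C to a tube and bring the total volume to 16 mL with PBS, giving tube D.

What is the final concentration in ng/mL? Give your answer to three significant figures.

0.154 ng/mL

Step 1: 125 μL + 500 μL = 625 μL total → factor 625/125 = 5
Step 2: 0.35 mL brought to 1150 μL → factor 1.15/0.35 = 3.2857
Step 3: 35 μL brought to 450 μL → factor 450/35 = 12.857
Step 4: 260 μL brought to 16 mL → factor 16000/260 = 61.538
Overall dilution factor = 5 × 3.2857 × 12.857 × 61.538 = 12998
Final = 2.00 μg/mL / 12998 = 0.0001539 μg/mL = 0.154 ng/mL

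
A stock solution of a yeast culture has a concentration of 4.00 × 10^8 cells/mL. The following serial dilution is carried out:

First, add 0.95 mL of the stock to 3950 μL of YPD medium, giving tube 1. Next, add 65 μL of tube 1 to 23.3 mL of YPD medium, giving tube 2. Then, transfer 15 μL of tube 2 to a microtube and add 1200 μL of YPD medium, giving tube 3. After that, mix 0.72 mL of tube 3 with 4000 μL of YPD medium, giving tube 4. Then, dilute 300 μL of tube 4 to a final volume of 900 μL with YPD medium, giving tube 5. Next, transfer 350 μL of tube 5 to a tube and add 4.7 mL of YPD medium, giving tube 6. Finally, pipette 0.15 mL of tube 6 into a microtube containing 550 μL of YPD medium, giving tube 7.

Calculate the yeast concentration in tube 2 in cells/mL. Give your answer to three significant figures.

Step 1: 0.95 mL + 3950 μL = 4.9 mL total → factor 4.9/0.95 = 5.1579
Step 2: 65 μL + 23.3 mL = 23365 μL total → factor 23365/65 = 359.46
Dilution factor through tube 2 = 5.1579 × 359.46 = 1854.1
[tube 2] = 4.00 × 10^8 cells/mL / 1854.1 = 2.16 × 10^5 cells/mL

2.16 × 10^5 cells/mL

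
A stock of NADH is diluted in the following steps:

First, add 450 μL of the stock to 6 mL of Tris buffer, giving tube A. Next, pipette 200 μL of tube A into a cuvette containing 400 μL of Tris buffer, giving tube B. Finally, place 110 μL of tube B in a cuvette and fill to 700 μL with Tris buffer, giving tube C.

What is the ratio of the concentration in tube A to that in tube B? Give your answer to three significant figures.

3.00

Step 1: 450 μL + 6 mL = 6450 μL total → factor 6450/450 = 14.333
Step 2: 200 μL + 400 μL = 600 μL total → factor 600/200 = 3
Dilution factor to tube A = 14.333; to tube B = 43
[tube A]/[tube B] = (factor to tube B)/(factor to tube A) = 43/14.333 = 3.00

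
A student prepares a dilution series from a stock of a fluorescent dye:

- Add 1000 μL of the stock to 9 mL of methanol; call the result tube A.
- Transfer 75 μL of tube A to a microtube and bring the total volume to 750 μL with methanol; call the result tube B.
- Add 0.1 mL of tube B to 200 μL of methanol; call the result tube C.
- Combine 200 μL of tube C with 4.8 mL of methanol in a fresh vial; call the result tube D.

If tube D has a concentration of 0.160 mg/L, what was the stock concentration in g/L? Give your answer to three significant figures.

Step 1: 1000 μL + 9 mL = 10000 μL total → factor 10000/1000 = 10
Step 2: 75 μL brought to 750 μL → factor 750/75 = 10
Step 3: 0.1 mL + 200 μL = 0.3 mL total → factor 0.3/0.1 = 3
Step 4: 200 μL + 4.8 mL = 5000 μL total → factor 5000/200 = 25
Overall dilution factor = 10 × 10 × 3 × 25 = 7500
Stock = 0.160 mg/L × 7500 = 1200 mg/L = 1.20 g/L

1.20 g/L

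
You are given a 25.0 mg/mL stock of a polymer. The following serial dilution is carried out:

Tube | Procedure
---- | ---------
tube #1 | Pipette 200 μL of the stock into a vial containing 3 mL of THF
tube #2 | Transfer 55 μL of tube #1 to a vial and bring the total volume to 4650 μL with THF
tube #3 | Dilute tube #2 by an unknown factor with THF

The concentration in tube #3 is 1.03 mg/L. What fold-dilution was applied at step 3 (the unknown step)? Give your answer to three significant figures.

Step 1: 200 μL + 3 mL = 3200 μL total → factor 3200/200 = 16
Step 2: 55 μL brought to 4650 μL → factor 4650/55 = 84.545
Step 3: unknown factor x
Product of known-step factors = 1352.7
Overall factor = 25.0 mg/mL / (1.03 mg/L) = 24272
x = 24272 / 1352.7 = 17.9

17.9-fold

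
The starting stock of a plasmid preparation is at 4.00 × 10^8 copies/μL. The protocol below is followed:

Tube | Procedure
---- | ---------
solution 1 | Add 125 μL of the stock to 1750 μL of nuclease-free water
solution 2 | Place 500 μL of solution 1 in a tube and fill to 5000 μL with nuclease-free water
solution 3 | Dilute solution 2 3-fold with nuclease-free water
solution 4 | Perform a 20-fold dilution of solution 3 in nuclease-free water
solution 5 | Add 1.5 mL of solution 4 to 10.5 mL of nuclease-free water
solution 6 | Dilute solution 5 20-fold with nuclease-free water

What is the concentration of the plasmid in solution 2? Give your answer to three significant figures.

2.67 × 10^6 copies/μL

Step 1: 125 μL + 1750 μL = 1875 μL total → factor 1875/125 = 15
Step 2: 500 μL brought to 5000 μL → factor 5000/500 = 10
Dilution factor through solution 2 = 15 × 10 = 150
[solution 2] = 4.00 × 10^8 copies/μL / 150 = 2.67 × 10^6 copies/μL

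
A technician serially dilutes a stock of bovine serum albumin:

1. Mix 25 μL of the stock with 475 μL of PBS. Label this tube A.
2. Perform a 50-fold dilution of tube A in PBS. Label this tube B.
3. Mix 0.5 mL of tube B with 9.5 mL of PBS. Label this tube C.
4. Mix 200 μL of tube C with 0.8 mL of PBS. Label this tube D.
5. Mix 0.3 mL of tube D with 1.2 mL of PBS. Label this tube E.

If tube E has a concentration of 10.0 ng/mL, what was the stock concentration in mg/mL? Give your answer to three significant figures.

5.00 mg/mL

Step 1: 25 μL + 475 μL = 500 μL total → factor 500/25 = 20
Step 2: 50-fold → factor 50
Step 3: 0.5 mL + 9.5 mL = 10 mL total → factor 10/0.5 = 20
Step 4: 200 μL + 0.8 mL = 1000 μL total → factor 1000/200 = 5
Step 5: 0.3 mL + 1.2 mL = 1.5 mL total → factor 1.5/0.3 = 5
Overall dilution factor = 20 × 50 × 20 × 5 × 5 = 5 × 10^5
Stock = 10.0 ng/mL × 5 × 10^5 = 5.000 × 10^6 ng/mL = 5.00 mg/mL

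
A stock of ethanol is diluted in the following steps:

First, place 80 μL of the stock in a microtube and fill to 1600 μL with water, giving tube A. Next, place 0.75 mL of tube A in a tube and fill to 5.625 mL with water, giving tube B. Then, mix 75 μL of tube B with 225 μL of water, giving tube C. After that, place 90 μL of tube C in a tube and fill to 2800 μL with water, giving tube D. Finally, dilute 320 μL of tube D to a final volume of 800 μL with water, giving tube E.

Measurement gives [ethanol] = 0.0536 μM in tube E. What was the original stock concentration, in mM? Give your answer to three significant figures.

2.50 mM

Step 1: 80 μL brought to 1600 μL → factor 1600/80 = 20
Step 2: 0.75 mL brought to 5.625 mL → factor 5.625/0.75 = 7.5
Step 3: 75 μL + 225 μL = 300 μL total → factor 300/75 = 4
Step 4: 90 μL brought to 2800 μL → factor 2800/90 = 31.111
Step 5: 320 μL brought to 800 μL → factor 800/320 = 2.5
Overall dilution factor = 20 × 7.5 × 4 × 31.111 × 2.5 = 46667
Stock = 0.0536 μM × 46667 = 2501 μM = 2.50 mM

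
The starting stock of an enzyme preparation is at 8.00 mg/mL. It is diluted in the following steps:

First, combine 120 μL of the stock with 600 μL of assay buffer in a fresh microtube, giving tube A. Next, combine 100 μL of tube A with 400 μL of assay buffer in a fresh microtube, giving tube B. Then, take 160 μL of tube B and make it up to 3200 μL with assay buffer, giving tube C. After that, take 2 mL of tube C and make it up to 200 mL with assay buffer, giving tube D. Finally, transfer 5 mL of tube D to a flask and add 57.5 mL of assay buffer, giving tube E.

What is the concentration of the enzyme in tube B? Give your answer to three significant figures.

0.267 mg/mL

Step 1: 120 μL + 600 μL = 720 μL total → factor 720/120 = 6
Step 2: 100 μL + 400 μL = 500 μL total → factor 500/100 = 5
Dilution factor through tube B = 6 × 5 = 30
[tube B] = 8.00 mg/mL / 30 = 0.267 mg/mL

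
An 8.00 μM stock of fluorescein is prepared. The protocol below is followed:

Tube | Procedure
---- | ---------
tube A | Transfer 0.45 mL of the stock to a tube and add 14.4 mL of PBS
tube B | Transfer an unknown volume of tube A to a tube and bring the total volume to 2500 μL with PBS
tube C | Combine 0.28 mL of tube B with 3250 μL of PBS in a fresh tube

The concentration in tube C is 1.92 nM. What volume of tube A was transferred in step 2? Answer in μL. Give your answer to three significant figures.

Step 1: 0.45 mL + 14.4 mL = 14.85 mL total → factor 14.85/0.45 = 33
Step 2: v brought to 2500 μL → factor = 2500 μL/v
Step 3: 0.28 mL + 3250 μL = 3.53 mL total → factor 3.53/0.28 = 12.607
Product of known-step factors = 416.04
Overall factor = 8.00 μM / (1.92 nM) = 4166.7
Step-2 factor = 4166.7 / 416.04 = 10.015
v = 2500 μL / 10.015 = 250 μL

250 μL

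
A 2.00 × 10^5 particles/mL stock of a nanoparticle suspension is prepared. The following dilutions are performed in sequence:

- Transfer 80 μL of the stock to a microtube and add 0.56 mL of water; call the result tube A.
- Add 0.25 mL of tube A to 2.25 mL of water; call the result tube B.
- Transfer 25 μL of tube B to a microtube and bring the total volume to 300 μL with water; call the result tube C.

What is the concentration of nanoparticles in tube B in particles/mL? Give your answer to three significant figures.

2.50 × 10^3 particles/mL

Step 1: 80 μL + 0.56 mL = 640 μL total → factor 640/80 = 8
Step 2: 0.25 mL + 2.25 mL = 2.5 mL total → factor 2.5/0.25 = 10
Dilution factor through tube B = 8 × 10 = 80
[tube B] = 2.00 × 10^5 particles/mL / 80 = 2.50 × 10^3 particles/mL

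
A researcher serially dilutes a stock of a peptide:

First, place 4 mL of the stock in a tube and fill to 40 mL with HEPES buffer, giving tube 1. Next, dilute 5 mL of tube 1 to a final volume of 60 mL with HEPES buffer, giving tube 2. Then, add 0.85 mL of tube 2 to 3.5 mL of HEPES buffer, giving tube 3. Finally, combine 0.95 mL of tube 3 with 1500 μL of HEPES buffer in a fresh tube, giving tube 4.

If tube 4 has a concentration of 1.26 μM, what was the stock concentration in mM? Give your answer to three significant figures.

2.00 mM

Step 1: 4 mL brought to 40 mL → factor 40/4 = 10
Step 2: 5 mL brought to 60 mL → factor 60/5 = 12
Step 3: 0.85 mL + 3.5 mL = 4.35 mL total → factor 4.35/0.85 = 5.1176
Step 4: 0.95 mL + 1500 μL = 2.45 mL total → factor 2.45/0.95 = 2.5789
Overall dilution factor = 10 × 12 × 5.1176 × 2.5789 = 1583.8
Stock = 1.26 μM × 1583.8 = 1996 μM = 2.00 mM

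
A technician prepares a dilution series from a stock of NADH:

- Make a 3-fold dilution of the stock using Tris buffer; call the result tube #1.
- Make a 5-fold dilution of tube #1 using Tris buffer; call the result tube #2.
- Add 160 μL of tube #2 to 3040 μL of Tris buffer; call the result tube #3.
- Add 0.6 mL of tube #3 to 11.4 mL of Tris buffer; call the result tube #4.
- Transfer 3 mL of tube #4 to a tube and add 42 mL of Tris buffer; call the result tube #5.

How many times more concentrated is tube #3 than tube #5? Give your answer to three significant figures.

300

Step 1: 3-fold → factor 3
Step 2: 5-fold → factor 5
Step 3: 160 μL + 3040 μL = 3200 μL total → factor 3200/160 = 20
Step 4: 0.6 mL + 11.4 mL = 12 mL total → factor 12/0.6 = 20
Step 5: 3 mL + 42 mL = 45 mL total → factor 45/3 = 15
Dilution factor to tube #3 = 300; to tube #5 = 90000
[tube #3]/[tube #5] = (factor to tube #5)/(factor to tube #3) = 90000/300 = 300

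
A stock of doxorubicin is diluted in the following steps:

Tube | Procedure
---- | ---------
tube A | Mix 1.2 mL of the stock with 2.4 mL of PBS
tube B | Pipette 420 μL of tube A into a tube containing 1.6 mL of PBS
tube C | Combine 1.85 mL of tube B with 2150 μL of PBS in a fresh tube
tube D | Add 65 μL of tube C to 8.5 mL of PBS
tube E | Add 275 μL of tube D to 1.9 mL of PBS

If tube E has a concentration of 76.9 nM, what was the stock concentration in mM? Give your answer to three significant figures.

2.50 mM

Step 1: 1.2 mL + 2.4 mL = 3.6 mL total → factor 3.6/1.2 = 3
Step 2: 420 μL + 1.6 mL = 2020 μL total → factor 2020/420 = 4.8095
Step 3: 1.85 mL + 2150 μL = 4 mL total → factor 4/1.85 = 2.1622
Step 4: 65 μL + 8.5 mL = 8565 μL total → factor 8565/65 = 131.77
Step 5: 275 μL + 1.9 mL = 2175 μL total → factor 2175/275 = 7.9091
Overall dilution factor = 3 × 4.8095 × 2.1622 × 131.77 × 7.9091 = 32513
Stock = 76.9 nM × 32513 = 2.500 × 10^6 nM = 2.50 mM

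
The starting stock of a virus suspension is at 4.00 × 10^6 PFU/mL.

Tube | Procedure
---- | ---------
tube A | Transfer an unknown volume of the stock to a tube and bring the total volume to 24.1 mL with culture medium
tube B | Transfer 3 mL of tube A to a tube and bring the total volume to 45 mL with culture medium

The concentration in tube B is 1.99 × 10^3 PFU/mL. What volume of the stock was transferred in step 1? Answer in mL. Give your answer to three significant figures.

Step 1: v brought to 24.1 mL → factor = 24.1 mL/v
Step 2: 3 mL brought to 45 mL → factor 45/3 = 15
Product of known-step factors = 15
Overall factor = 4.00 × 10^6 PFU/mL / (1.99 × 10^3 PFU/mL) = 2010.1
Step-1 factor = 2010.1 / 15 = 134
v = 24.1 mL / 134 = 0.180 mL

0.180 mL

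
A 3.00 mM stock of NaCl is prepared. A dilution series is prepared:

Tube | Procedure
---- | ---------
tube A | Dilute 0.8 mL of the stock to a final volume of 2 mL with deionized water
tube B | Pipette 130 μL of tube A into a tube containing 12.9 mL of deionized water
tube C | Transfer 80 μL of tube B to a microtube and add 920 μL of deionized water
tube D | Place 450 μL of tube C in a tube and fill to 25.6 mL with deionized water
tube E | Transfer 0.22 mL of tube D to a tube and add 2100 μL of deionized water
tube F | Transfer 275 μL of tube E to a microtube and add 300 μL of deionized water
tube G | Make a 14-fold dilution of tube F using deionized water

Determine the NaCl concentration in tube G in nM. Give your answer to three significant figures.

0.0545 nM

Step 1: 0.8 mL brought to 2 mL → factor 2/0.8 = 2.5
Step 2: 130 μL + 12.9 mL = 13030 μL total → factor 13030/130 = 100.23
Step 3: 80 μL + 920 μL = 1000 μL total → factor 1000/80 = 12.5
Step 4: 450 μL brought to 25.6 mL → factor 25600/450 = 56.889
Step 5: 0.22 mL + 2100 μL = 2.32 mL total → factor 2.32/0.22 = 10.545
Step 6: 275 μL + 300 μL = 575 μL total → factor 575/275 = 2.0909
Step 7: 14-fold → factor 14
Overall dilution factor = 2.5 × 100.23 × 12.5 × 56.889 × 10.545 × 2.0909 × 14 = 5.5006 × 10^7
Final = 3.00 mM / 5.5006 × 10^7 = 5.454 × 10^-8 mM = 0.0545 nM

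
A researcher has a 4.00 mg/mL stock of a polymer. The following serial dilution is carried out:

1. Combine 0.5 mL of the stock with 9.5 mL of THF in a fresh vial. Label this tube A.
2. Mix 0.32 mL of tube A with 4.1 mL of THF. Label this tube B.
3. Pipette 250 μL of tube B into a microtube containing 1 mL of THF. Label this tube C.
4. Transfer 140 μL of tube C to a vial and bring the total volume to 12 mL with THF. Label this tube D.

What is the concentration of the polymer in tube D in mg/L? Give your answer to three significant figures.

Step 1: 0.5 mL + 9.5 mL = 10 mL total → factor 10/0.5 = 20
Step 2: 0.32 mL + 4.1 mL = 4.42 mL total → factor 4.42/0.32 = 13.812
Step 3: 250 μL + 1 mL = 1250 μL total → factor 1250/250 = 5
Step 4: 140 μL brought to 12 mL → factor 12000/140 = 85.714
Overall dilution factor = 20 × 13.812 × 5 × 85.714 = 1.1839 × 10^5
Final = 4.00 mg/mL / 1.1839 × 10^5 = 3.379 × 10^-5 mg/mL = 0.0338 mg/L

0.0338 mg/L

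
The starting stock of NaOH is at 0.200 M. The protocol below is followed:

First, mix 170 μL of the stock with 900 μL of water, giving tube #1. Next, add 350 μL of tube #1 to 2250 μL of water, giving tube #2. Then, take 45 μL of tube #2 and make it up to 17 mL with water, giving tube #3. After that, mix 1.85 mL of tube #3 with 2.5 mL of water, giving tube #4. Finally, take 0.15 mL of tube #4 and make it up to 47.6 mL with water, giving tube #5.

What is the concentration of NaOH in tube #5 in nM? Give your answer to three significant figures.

Step 1: 170 μL + 900 μL = 1070 μL total → factor 1070/170 = 6.2941
Step 2: 350 μL + 2250 μL = 2600 μL total → factor 2600/350 = 7.4286
Step 3: 45 μL brought to 17 mL → factor 17000/45 = 377.78
Step 4: 1.85 mL + 2.5 mL = 4.35 mL total → factor 4.35/1.85 = 2.3514
Step 5: 0.15 mL brought to 47.6 mL → factor 47.6/0.15 = 317.33
Overall dilution factor = 6.2941 × 7.4286 × 377.78 × 2.3514 × 317.33 = 1.318 × 10^7
Final = 0.200 M / 1.318 × 10^7 = 1.517 × 10^-8 M = 15.2 nM

15.2 nM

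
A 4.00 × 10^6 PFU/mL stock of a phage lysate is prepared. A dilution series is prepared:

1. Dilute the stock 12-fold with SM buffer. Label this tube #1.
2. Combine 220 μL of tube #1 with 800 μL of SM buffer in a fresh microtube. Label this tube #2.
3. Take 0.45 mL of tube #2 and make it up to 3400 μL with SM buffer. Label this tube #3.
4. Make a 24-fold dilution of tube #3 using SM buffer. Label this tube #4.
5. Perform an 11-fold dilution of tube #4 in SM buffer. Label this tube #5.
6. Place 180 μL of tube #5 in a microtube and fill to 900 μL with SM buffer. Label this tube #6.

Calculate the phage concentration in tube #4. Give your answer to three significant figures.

Step 1: 12-fold → factor 12
Step 2: 220 μL + 800 μL = 1020 μL total → factor 1020/220 = 4.6364
Step 3: 0.45 mL brought to 3400 μL → factor 3.4/0.45 = 7.5556
Step 4: 24-fold → factor 24
Dilution factor through tube #4 = 12 × 4.6364 × 7.5556 × 24 = 10089
[tube #4] = 4.00 × 10^6 PFU/mL / 10089 = 396 PFU/mL

396 PFU/mL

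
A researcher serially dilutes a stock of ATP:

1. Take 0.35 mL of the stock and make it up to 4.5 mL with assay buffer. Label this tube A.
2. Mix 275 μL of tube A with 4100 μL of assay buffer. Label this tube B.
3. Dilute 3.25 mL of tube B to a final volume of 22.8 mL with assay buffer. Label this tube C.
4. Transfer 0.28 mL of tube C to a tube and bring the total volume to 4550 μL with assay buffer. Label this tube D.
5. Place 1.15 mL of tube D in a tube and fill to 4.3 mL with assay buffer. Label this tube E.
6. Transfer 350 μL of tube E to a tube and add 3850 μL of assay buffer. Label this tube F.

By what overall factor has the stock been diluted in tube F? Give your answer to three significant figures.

Step 1: 0.35 mL brought to 4.5 mL → factor 4.5/0.35 = 12.857
Step 2: 275 μL + 4100 μL = 4375 μL total → factor 4375/275 = 15.909
Step 3: 3.25 mL brought to 22.8 mL → factor 22.8/3.25 = 7.0154
Step 4: 0.28 mL brought to 4550 μL → factor 4.55/0.28 = 16.25
Step 5: 1.15 mL brought to 4.3 mL → factor 4.3/1.15 = 3.7391
Step 6: 350 μL + 3850 μL = 4200 μL total → factor 4200/350 = 12
Overall dilution factor = 12.857 × 15.909 × 7.0154 × 16.25 × 3.7391 × 12 = 1.0463 × 10^6

1.05 × 10^6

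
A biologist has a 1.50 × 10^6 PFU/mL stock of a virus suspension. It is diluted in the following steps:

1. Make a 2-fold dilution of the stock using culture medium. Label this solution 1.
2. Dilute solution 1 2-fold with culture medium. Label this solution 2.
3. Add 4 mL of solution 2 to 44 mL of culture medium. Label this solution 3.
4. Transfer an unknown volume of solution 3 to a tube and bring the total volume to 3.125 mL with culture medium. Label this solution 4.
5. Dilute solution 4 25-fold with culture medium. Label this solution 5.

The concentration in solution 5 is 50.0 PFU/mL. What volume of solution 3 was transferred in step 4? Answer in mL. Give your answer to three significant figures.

0.125 mL

Step 1: 2-fold → factor 2
Step 2: 2-fold → factor 2
Step 3: 4 mL + 44 mL = 48 mL total → factor 48/4 = 12
Step 4: v brought to 3.125 mL → factor = 3.125 mL/v
Step 5: 25-fold → factor 25
Product of known-step factors = 1200
Overall factor = 1.50 × 10^6 PFU/mL / (50.0 PFU/mL) = 30000
Step-4 factor = 30000 / 1200 = 25
v = 3.125 mL / 25 = 0.125 mL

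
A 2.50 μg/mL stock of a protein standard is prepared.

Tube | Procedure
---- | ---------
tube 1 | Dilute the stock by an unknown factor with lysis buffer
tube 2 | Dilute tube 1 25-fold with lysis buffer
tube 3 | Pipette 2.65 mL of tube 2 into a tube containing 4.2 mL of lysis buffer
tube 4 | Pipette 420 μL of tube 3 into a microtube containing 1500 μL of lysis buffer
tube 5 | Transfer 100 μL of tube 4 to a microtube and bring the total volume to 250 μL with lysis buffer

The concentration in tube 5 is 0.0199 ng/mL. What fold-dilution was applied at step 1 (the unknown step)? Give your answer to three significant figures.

Step 1: unknown factor x
Step 2: 25-fold → factor 25
Step 3: 2.65 mL + 4.2 mL = 6.85 mL total → factor 6.85/2.65 = 2.5849
Step 4: 420 μL + 1500 μL = 1920 μL total → factor 1920/420 = 4.5714
Step 5: 100 μL brought to 250 μL → factor 250/100 = 2.5
Product of known-step factors = 738.54
Overall factor = 2.50 μg/mL / (0.0199 ng/mL) = 1.2563 × 10^5
x = 1.2563 × 10^5 / 738.54 = 170

170-fold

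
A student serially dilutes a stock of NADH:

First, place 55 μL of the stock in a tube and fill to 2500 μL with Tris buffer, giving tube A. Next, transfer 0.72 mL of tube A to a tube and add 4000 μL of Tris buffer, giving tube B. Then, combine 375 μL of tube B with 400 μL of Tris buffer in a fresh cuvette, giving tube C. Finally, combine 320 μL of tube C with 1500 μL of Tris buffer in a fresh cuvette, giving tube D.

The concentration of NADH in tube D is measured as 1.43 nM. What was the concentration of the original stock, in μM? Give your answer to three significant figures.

Step 1: 55 μL brought to 2500 μL → factor 2500/55 = 45.455
Step 2: 0.72 mL + 4000 μL = 4.72 mL total → factor 4.72/0.72 = 6.5556
Step 3: 375 μL + 400 μL = 775 μL total → factor 775/375 = 2.0667
Step 4: 320 μL + 1500 μL = 1820 μL total → factor 1820/320 = 5.6875
Overall dilution factor = 45.455 × 6.5556 × 2.0667 × 5.6875 = 3502.5
Stock = 1.43 nM × 3502.5 = 5009 nM = 5.01 μM

5.01 μM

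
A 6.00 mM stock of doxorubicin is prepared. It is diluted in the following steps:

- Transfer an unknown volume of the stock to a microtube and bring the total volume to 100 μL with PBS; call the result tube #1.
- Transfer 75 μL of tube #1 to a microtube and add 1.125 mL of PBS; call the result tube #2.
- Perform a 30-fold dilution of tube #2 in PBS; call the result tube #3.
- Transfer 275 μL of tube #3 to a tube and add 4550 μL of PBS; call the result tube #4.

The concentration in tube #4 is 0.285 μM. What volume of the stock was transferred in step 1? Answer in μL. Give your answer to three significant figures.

40.0 μL

Step 1: v brought to 100 μL → factor = 100 μL/v
Step 2: 75 μL + 1.125 mL = 1200 μL total → factor 1200/75 = 16
Step 3: 30-fold → factor 30
Step 4: 275 μL + 4550 μL = 4825 μL total → factor 4825/275 = 17.545
Product of known-step factors = 8421.8
Overall factor = 6.00 mM / (0.285 μM) = 21053
Step-1 factor = 21053 / 8421.8 = 2.4998
v = 100 μL / 2.4998 = 40.0 μL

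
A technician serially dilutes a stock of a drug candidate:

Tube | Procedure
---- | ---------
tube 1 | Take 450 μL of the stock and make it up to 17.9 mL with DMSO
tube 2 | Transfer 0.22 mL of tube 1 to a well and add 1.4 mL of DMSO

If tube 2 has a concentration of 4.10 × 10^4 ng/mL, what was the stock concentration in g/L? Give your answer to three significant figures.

Step 1: 450 μL brought to 17.9 mL → factor 17900/450 = 39.778
Step 2: 0.22 mL + 1.4 mL = 1.62 mL total → factor 1.62/0.22 = 7.3636
Overall dilution factor = 39.778 × 7.3636 = 292.91
Stock = 4.10 × 10^4 ng/mL × 292.91 = 1.201 × 10^7 ng/mL = 12.0 g/L

12.0 g/L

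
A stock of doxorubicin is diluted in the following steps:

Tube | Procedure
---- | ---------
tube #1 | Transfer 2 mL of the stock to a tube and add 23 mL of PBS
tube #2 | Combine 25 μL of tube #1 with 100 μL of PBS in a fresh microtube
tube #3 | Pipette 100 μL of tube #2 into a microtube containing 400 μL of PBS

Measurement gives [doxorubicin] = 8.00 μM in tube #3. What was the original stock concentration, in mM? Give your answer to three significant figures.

Step 1: 2 mL + 23 mL = 25 mL total → factor 25/2 = 12.5
Step 2: 25 μL + 100 μL = 125 μL total → factor 125/25 = 5
Step 3: 100 μL + 400 μL = 500 μL total → factor 500/100 = 5
Overall dilution factor = 12.5 × 5 × 5 = 312.5
Stock = 8.00 μM × 312.5 = 2500 μM = 2.50 mM

2.50 mM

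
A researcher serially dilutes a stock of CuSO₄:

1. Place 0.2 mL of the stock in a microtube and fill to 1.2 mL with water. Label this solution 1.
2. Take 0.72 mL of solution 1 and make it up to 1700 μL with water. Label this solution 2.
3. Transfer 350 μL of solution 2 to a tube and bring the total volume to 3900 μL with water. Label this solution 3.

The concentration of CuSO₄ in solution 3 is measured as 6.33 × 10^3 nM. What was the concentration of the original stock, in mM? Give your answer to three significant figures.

0.999 mM

Step 1: 0.2 mL brought to 1.2 mL → factor 1.2/0.2 = 6
Step 2: 0.72 mL brought to 1700 μL → factor 1.7/0.72 = 2.3611
Step 3: 350 μL brought to 3900 μL → factor 3900/350 = 11.143
Overall dilution factor = 6 × 2.3611 × 11.143 = 157.86
Stock = 6.33 × 10^3 nM × 157.86 = 9.992 × 10^5 nM = 0.999 mM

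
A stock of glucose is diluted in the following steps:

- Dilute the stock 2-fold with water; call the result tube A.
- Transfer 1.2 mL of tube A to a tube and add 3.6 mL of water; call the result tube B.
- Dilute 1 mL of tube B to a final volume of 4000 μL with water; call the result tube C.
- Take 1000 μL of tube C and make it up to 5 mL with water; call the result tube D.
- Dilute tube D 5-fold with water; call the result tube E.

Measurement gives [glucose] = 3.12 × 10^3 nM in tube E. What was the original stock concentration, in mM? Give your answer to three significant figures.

2.50 mM

Step 1: 2-fold → factor 2
Step 2: 1.2 mL + 3.6 mL = 4.8 mL total → factor 4.8/1.2 = 4
Step 3: 1 mL brought to 4000 μL → factor 4/1 = 4
Step 4: 1000 μL brought to 5 mL → factor 5000/1000 = 5
Step 5: 5-fold → factor 5
Overall dilution factor = 2 × 4 × 4 × 5 × 5 = 800
Stock = 3.12 × 10^3 nM × 800 = 2.496 × 10^6 nM = 2.50 mM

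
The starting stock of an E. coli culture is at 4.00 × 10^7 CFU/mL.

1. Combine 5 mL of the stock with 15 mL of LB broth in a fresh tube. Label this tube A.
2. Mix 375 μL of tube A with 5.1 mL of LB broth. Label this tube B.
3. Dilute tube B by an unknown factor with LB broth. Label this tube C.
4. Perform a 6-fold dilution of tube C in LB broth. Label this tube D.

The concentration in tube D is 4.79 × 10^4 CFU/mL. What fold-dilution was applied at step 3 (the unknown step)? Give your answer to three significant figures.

Step 1: 5 mL + 15 mL = 20 mL total → factor 20/5 = 4
Step 2: 375 μL + 5.1 mL = 5475 μL total → factor 5475/375 = 14.6
Step 3: unknown factor x
Step 4: 6-fold → factor 6
Product of known-step factors = 350.4
Overall factor = 4.00 × 10^7 CFU/mL / (4.79 × 10^4 CFU/mL) = 835.07
x = 835.07 / 350.4 = 2.38

2.38-fold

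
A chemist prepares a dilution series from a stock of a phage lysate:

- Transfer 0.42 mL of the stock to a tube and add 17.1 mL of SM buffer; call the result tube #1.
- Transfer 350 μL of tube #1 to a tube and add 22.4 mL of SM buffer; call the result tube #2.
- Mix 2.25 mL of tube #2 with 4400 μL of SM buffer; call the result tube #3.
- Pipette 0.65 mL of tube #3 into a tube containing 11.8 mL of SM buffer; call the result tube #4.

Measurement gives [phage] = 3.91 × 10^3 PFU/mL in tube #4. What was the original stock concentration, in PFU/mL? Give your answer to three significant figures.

6.00 × 10^8 PFU/mL

Step 1: 0.42 mL + 17.1 mL = 17.52 mL total → factor 17.52/0.42 = 41.714
Step 2: 350 μL + 22.4 mL = 22750 μL total → factor 22750/350 = 65
Step 3: 2.25 mL + 4400 μL = 6.65 mL total → factor 6.65/2.25 = 2.9556
Step 4: 0.65 mL + 11.8 mL = 12.45 mL total → factor 12.45/0.65 = 19.154
Overall dilution factor = 41.714 × 65 × 2.9556 × 19.154 = 1.5349 × 10^5
Stock = 3.91 × 10^3 PFU/mL × 1.5349 × 10^5 = 6.00 × 10^8 PFU/mL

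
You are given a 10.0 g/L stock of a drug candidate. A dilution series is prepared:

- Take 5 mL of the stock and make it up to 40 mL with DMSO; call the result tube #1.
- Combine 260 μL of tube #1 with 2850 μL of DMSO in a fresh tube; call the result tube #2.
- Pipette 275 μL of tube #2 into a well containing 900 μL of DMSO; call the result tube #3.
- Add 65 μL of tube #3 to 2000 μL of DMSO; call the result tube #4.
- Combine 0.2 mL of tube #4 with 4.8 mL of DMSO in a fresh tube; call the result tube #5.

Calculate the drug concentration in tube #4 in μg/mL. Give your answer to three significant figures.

0.770 μg/mL

Step 1: 5 mL brought to 40 mL → factor 40/5 = 8
Step 2: 260 μL + 2850 μL = 3110 μL total → factor 3110/260 = 11.962
Step 3: 275 μL + 900 μL = 1175 μL total → factor 1175/275 = 4.2727
Step 4: 65 μL + 2000 μL = 2065 μL total → factor 2065/65 = 31.769
Dilution factor through tube #4 = 8 × 11.962 × 4.2727 × 31.769 = 12989
[tube #4] = 10.0 g/L / 12989 = 0.0007699 g/L = 0.770 μg/mL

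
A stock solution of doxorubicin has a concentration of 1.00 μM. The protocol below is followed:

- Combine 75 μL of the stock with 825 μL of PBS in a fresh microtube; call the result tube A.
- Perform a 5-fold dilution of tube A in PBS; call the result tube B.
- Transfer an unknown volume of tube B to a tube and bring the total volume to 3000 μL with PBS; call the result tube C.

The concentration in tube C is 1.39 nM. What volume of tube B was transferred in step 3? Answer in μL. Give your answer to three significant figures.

250 μL

Step 1: 75 μL + 825 μL = 900 μL total → factor 900/75 = 12
Step 2: 5-fold → factor 5
Step 3: v brought to 3000 μL → factor = 3000 μL/v
Product of known-step factors = 60
Overall factor = 1.00 μM / (1.39 nM) = 719.42
Step-3 factor = 719.42 / 60 = 11.99
v = 3000 μL / 11.99 = 250 μL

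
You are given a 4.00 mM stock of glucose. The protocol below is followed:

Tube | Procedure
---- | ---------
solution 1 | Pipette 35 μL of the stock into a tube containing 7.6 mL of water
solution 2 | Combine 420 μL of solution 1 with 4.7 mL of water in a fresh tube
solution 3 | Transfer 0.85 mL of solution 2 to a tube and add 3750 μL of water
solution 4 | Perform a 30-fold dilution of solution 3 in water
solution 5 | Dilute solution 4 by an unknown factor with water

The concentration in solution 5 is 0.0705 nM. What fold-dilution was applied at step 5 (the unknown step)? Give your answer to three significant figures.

Step 1: 35 μL + 7.6 mL = 7635 μL total → factor 7635/35 = 218.14
Step 2: 420 μL + 4.7 mL = 5120 μL total → factor 5120/420 = 12.19
Step 3: 0.85 mL + 3750 μL = 4.6 mL total → factor 4.6/0.85 = 5.4118
Step 4: 30-fold → factor 30
Step 5: unknown factor x
Product of known-step factors = 4.3174 × 10^5
Overall factor = 4.00 mM / (0.0705 nM) = 5.6738 × 10^7
x = 5.6738 × 10^7 / 4.3174 × 10^5 = 131

131-fold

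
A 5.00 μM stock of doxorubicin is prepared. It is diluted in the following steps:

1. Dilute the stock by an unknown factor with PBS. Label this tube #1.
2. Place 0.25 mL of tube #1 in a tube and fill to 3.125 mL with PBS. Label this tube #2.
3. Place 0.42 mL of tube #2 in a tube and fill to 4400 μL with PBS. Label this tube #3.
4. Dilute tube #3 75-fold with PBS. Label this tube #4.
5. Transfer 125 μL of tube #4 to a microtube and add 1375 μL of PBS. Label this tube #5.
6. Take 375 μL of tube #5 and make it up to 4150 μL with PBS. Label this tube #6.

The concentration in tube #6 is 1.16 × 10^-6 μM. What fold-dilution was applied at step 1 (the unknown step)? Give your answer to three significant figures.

Step 1: unknown factor x
Step 2: 0.25 mL brought to 3.125 mL → factor 3.125/0.25 = 12.5
Step 3: 0.42 mL brought to 4400 μL → factor 4.4/0.42 = 10.476
Step 4: 75-fold → factor 75
Step 5: 125 μL + 1375 μL = 1500 μL total → factor 1500/125 = 12
Step 6: 375 μL brought to 4150 μL → factor 4150/375 = 11.067
Product of known-step factors = 1.3043 × 10^6
Overall factor = 5.00 μM / (1.16 × 10^-6 μM) = 4.3103 × 10^6
x = 4.3103 × 10^6 / 1.3043 × 10^6 = 3.30

3.30-fold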